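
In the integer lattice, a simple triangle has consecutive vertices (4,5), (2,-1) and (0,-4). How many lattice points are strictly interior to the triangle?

The shoelace formula gives twice the area as |(4·(-1) − 2·5) + (2·(-4) − 0·(-1)) + (0·5 − 4·(-4))| = 6, so the area is 3.
The number of boundary lattice points is Σ gcd(|Δx|,|Δy|) = gcd(2,6) + gcd(2,3) + gcd(4,9) = 2+1+1 = 4.
Pick's theorem gives I = A − B/2 + 1 = 3 − 4/2 + 1 = 2.

2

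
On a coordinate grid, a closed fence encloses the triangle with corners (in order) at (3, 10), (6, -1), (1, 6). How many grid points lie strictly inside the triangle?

16

Using the shoelace formula, 2A = |[3·(-1) − 6·10] + [6·6 − 1·(-1)] + [1·10 − 3·6]| = 34, so the area is 17.
The number of boundary lattice points is Σ gcd(|Δx|,|Δy|) = gcd(3,11) + gcd(5,7) + gcd(2,4) = 1+1+2 = 4.
By Pick's theorem A = I + B/2 − 1, so I = 17 − 4/2 + 1 = 16.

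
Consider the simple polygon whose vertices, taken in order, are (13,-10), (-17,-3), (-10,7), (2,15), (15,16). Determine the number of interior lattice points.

Using the shoelace formula, 2A = |(13·(-3) − (-17)·(-10)) + ((-17)·7 − (-10)·(-3)) + ((-10)·15 − 2·7) + (2·16 − 15·15) + (15·(-10) − 13·16)| = 1073, so the area is 1073/2.
Along each edge there are gcd(|Δx|,|Δy|)+1 lattice points, so counting each shared vertex once the boundary has gcd(30,7) + gcd(7,10) + gcd(12,8) + gcd(13,1) + gcd(2,26) = 1+1+4+1+2 = 9.
Pick's theorem gives I = A − B/2 + 1 = 1073/2 − 9/2 + 1 = 533.

533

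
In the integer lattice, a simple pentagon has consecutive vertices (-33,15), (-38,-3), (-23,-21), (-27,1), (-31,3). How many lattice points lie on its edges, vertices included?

10

Summing gcd(|Δx|,|Δy|) over the edges gives the boundary count: gcd(5,18) + gcd(15,18) + gcd(4,22) + gcd(4,2) + gcd(2,12) = 1+3+2+2+2 = 10.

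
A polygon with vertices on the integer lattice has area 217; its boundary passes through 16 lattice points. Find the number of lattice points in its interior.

210

From Pick's theorem, I = A − B/2 + 1 = 217 − 16/2 + 1 = 210.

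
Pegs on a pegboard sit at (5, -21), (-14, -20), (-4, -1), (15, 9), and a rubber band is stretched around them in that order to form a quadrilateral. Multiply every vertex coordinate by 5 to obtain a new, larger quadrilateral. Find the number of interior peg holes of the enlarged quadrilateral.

10481

The shoelace formula gives twice the area as |[5·(-20) − (-14)·(-21)] + [(-14)·(-1) − (-4)·(-20)] + [(-4)·9 − 15·(-1)] + [15·(-21) − 5·9]| = 841, so the area is 420.5.
Along each edge there are gcd(|Δx|,|Δy|)+1 lattice points, so counting each shared vertex once the boundary has gcd(19,1) + gcd(10,19) + gcd(19,10) + gcd(10,30) = 1+1+1+10 = 13.
Scaling by 5 multiplies the area by 5² = 25 (so the new area is 21025/2) and multiplies the boundary lattice-point count by 5, giving 65.
By Pick's theorem, the interior count of the dilated polygon is 21025/2 − 65/2 + 1 = 10481.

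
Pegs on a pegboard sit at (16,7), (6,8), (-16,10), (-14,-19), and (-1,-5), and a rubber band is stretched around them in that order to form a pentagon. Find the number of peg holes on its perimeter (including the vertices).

Along each edge there are gcd(|Δx|,|Δy|)+1 lattice points, so counting each shared vertex once the boundary has gcd(10,1) + gcd(22,2) + gcd(2,29) + gcd(13,14) + gcd(17,12) = 1+2+1+1+1 = 6.

6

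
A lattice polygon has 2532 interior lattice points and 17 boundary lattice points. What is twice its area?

5079

By Pick's theorem, A = I + B/2 − 1 = 2532 + 17/2 − 1 = 5079/2.
Hence 2A = 5079.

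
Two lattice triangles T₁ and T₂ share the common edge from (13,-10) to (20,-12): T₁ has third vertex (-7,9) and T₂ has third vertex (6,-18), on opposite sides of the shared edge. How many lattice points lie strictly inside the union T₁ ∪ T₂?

79

The union is the simple quadrilateral with vertices (13,-10), (-7,9), (20,-12), (6,-18) in order.
By the shoelace formula, twice the signed area is |[13·9 − (-7)·(-10)] + [(-7)·(-12) − 20·9] + [20·(-18) − 6·(-12)] + [6·(-10) − 13·(-18)]| = 163, so the area is 81.5.
The number of boundary lattice points is Σ gcd(|Δx|,|Δy|) = gcd(20,19) + gcd(27,21) + gcd(14,6) + gcd(7,8) = 1+3+2+1 = 7.
By Pick's theorem I = A − B/2 + 1 = 81.5 − 7/2 + 1 = 79.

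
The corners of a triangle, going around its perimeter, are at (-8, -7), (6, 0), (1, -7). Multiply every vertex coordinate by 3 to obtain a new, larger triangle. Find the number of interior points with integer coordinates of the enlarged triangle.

The shoelace formula gives twice the area as |((-8)·0 − 6·(-7)) + (6·(-7) − 1·0) + (1·(-7) − (-8)·(-7))| = 63, so the area is 63/2.
Along each edge there are gcd(|Δx|,|Δy|)+1 lattice points, so counting each shared vertex once the boundary has gcd(14,7) + gcd(5,7) + gcd(9,0) = 7+1+9 = 17.
Scaling by 3 multiplies the area by 3² = 9 (so the new area is 283.5) and multiplies the boundary lattice-point count by 3, giving 51.
By Pick's theorem, the interior count of the dilated polygon is 283.5 − 51/2 + 1 = 259.

259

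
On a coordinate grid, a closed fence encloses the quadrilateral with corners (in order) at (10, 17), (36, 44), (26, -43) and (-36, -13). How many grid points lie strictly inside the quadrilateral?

2614

Using the shoelace formula, 2A = |[10·44 − 36·17] + [36·(-43) − 26·44] + [26·(-13) − (-36)·(-43)] + [(-36)·17 − 10·(-13)]| = 5232, so the area is 2616.
The number of boundary lattice points is Σ gcd(|Δx|,|Δy|) = gcd(26,27) + gcd(10,87) + gcd(62,30) + gcd(46,30) = 1+1+2+2 = 6.
Pick's theorem gives I = A − B/2 + 1 = 2616 − 6/2 + 1 = 2614.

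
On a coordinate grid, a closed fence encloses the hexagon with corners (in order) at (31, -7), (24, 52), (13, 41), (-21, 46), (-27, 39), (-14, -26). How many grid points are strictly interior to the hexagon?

3048

The shoelace formula gives twice the area as |[31·52 − 24·(-7)] + [24·41 − 13·52] + [13·46 − (-21)·41] + [(-21)·39 − (-27)·46] + [(-27)·(-26) − (-14)·39] + [(-14)·(-7) − 31·(-26)]| = 6122, so the area is 3061.
The number of boundary lattice points is Σ gcd(|Δx|,|Δy|) = gcd(7,59) + gcd(11,11) + gcd(34,5) + gcd(6,7) + gcd(13,65) + gcd(45,19) = 1+11+1+1+13+1 = 28.
By Pick's theorem A = I + B/2 − 1, so I = 3061 − 28/2 + 1 = 3048.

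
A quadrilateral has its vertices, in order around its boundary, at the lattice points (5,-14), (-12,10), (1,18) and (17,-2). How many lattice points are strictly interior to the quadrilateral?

432

By the shoelace formula, twice the signed area is |[5·10 − (-12)·(-14)] + [(-12)·18 − 1·10] + [1·(-2) − 17·18] + [17·(-14) − 5·(-2)]| = 880, so the area is 440.
Summing gcd(|Δx|,|Δy|) over the edges gives the boundary count: gcd(17,24) + gcd(13,8) + gcd(16,20) + gcd(12,12) = 1+1+4+12 = 18.
By Pick's theorem A = I + B/2 − 1, so I = 440 − 18/2 + 1 = 432.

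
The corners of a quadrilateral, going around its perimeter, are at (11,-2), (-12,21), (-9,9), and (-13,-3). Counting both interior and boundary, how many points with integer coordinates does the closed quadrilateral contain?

262

By the shoelace formula, twice the signed area is |(11·21 − (-12)·(-2)) + ((-12)·9 − (-9)·21) + ((-9)·(-3) − (-13)·9) + ((-13)·(-2) − 11·(-3))| = 491, so the area is 245.5.
Summing gcd(|Δx|,|Δy|) over the edges gives the boundary count: gcd(23,23) + gcd(3,12) + gcd(4,12) + gcd(24,1) = 23+3+4+1 = 31.
Pick's theorem gives I = A − B/2 + 1 = 245.5 − 31/2 + 1 = 231, so the closed region contains I + B = 231 + 31 = 262 lattice points.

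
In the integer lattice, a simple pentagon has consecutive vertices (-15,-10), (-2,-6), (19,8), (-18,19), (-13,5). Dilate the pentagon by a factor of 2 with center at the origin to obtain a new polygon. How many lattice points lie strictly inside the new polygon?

By the shoelace formula, twice the signed area is |((-15)·(-6) − (-2)·(-10)) + ((-2)·8 − 19·(-6)) + (19·19 − (-18)·8) + ((-18)·5 − (-13)·19) + ((-13)·(-10) − (-15)·5)| = 1035, so the area is 1035/2.
Along each edge there are gcd(|Δx|,|Δy|)+1 lattice points, so counting each shared vertex once the boundary has gcd(13,4) + gcd(21,14) + gcd(37,11) + gcd(5,14) + gcd(2,15) = 1+7+1+1+1 = 11.
Scaling by 2 multiplies the area by 2² = 4 (so the new area is 2070) and multiplies the boundary lattice-point count by 2, giving 22.
By Pick's theorem, the interior count of the dilated polygon is 2070 − 22/2 + 1 = 2060.

2060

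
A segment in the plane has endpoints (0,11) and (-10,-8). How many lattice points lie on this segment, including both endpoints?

The number of lattice points on a segment between lattice points is gcd(|Δx|,|Δy|) + 1 = gcd(10,19) + 1 = 1 + 1 = 2.

2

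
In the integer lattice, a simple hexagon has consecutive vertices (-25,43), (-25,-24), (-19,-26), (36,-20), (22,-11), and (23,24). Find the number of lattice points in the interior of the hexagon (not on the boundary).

Using the shoelace formula, 2A = |[(-25)·(-24) − (-25)·43] + [(-25)·(-26) − (-19)·(-24)] + [(-19)·(-20) − 36·(-26)] + [36·(-11) − 22·(-20)] + [22·24 − 23·(-11)] + [23·43 − (-25)·24]| = 5599, so the area is 2799.5.
Summing gcd(|Δx|,|Δy|) over the edges gives the boundary count: gcd(0,67) + gcd(6,2) + gcd(55,6) + gcd(14,9) + gcd(1,35) + gcd(48,19) = 67+2+1+1+1+1 = 73.
Pick's theorem gives I = A − B/2 + 1 = 2799.5 − 73/2 + 1 = 2764.

2764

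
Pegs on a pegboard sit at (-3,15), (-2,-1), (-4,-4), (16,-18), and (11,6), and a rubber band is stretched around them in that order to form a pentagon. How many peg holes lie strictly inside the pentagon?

323

Using the shoelace formula, 2A = |[(-3)·(-1) − (-2)·15] + [(-2)·(-4) − (-4)·(-1)] + [(-4)·(-18) − 16·(-4)] + [16·6 − 11·(-18)] + [11·15 − (-3)·6]| = 650, so the area is 325.
Summing gcd(|Δx|,|Δy|) over the edges gives the boundary count: gcd(1,16) + gcd(2,3) + gcd(20,14) + gcd(5,24) + gcd(14,9) = 1+1+2+1+1 = 6.
By Pick's theorem A = I + B/2 − 1, so I = 325 − 6/2 + 1 = 323.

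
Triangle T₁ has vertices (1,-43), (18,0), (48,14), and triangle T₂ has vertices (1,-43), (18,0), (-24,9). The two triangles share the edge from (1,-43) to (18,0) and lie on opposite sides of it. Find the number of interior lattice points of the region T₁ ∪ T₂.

The union is the simple quadrilateral with vertices (1,-43), (48,14), (18,0), (-24,9) in order.
By the shoelace formula, twice the signed area is |[1·14 − 48·(-43)] + [48·0 − 18·14] + [18·9 − (-24)·0] + [(-24)·(-43) − 1·9]| = 3011, so the area is 3011/2.
The number of boundary lattice points is Σ gcd(|Δx|,|Δy|) = gcd(47,57) + gcd(30,14) + gcd(42,9) + gcd(25,52) = 1+2+3+1 = 7.
By Pick's theorem I = A − B/2 + 1 = 3011/2 − 7/2 + 1 = 1503.

1503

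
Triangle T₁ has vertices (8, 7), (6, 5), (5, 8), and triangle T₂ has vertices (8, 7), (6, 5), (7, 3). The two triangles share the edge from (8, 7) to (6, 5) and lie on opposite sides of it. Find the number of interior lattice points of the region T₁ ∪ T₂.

The union is the simple quadrilateral with vertices (8, 7), (5, 8), (6, 5), (7, 3) in order.
The shoelace formula gives twice the area as |[8·8 − 5·7] + [5·5 − 6·8] + [6·3 − 7·5] + [7·7 − 8·3]| = 14, so the area is 7.
Summing gcd(|Δx|,|Δy|) over the edges gives the boundary count: gcd(3,1) + gcd(1,3) + gcd(1,2) + gcd(1,4) = 1+1+1+1 = 4.
By Pick's theorem I = A − B/2 + 1 = 7 − 4/2 + 1 = 6.

6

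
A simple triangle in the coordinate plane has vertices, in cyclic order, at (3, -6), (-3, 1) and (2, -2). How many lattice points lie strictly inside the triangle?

Using the shoelace formula, 2A = |[3·1 − (-3)·(-6)] + [(-3)·(-2) − 2·1] + [2·(-6) − 3·(-2)]| = 17, so the area is 8.5.
Along each edge there are gcd(|Δx|,|Δy|)+1 lattice points, so counting each shared vertex once the boundary has gcd(6,7) + gcd(5,3) + gcd(1,4) = 1+1+1 = 3.
Pick's theorem gives I = A − B/2 + 1 = 8.5 − 3/2 + 1 = 8.

8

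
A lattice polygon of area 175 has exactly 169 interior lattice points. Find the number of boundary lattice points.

Pick's theorem gives A = I + B/2 − 1, so B = 2(A − I + 1) = 2(175 − 169 + 1) = 14.

14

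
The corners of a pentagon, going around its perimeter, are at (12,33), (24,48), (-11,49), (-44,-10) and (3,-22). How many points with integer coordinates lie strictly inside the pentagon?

2555

By the shoelace formula, twice the signed area is |(12·48 − 24·33) + (24·49 − (-11)·48) + ((-11)·(-10) − (-44)·49) + ((-44)·(-22) − 3·(-10)) + (3·33 − 12·(-22))| = 5115, so the area is 2557.5.
The number of boundary lattice points is Σ gcd(|Δx|,|Δy|) = gcd(12,15) + gcd(35,1) + gcd(33,59) + gcd(47,12) + gcd(9,55) = 3+1+1+1+1 = 7.
By Pick's theorem A = I + B/2 − 1, so I = 2557.5 − 7/2 + 1 = 2555.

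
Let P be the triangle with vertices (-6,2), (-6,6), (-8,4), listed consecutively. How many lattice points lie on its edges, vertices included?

Summing gcd(|Δx|,|Δy|) over the edges gives the boundary count: gcd(0,4) + gcd(2,2) + gcd(2,2) = 4+2+2 = 8.

8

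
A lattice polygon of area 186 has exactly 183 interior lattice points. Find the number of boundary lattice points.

8

Pick's theorem gives A = I + B/2 − 1, so B = 2(A − I + 1) = 2(186 − 183 + 1) = 8.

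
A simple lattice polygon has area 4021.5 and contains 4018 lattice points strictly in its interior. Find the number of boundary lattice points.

Pick's theorem gives A = I + B/2 − 1, so B = 2(A − I + 1) = 2(4021.5 − 4018 + 1) = 9.

9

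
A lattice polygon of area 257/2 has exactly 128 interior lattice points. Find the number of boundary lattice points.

3

Pick's theorem gives A = I + B/2 − 1, so B = 2(A − I + 1) = 2(257/2 − 128 + 1) = 3.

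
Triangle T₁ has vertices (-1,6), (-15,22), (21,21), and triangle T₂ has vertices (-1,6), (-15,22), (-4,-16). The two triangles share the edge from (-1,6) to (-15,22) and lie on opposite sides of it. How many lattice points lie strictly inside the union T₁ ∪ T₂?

458

The union is the simple quadrilateral with vertices (-1,6), (21,21), (-15,22), (-4,-16) in order.
Using the shoelace formula, 2A = |[(-1)·21 − 21·6] + [21·22 − (-15)·21] + [(-15)·(-16) − (-4)·22] + [(-4)·6 − (-1)·(-16)]| = 918, so the area is 459.
The number of boundary lattice points is Σ gcd(|Δx|,|Δy|) = gcd(22,15) + gcd(36,1) + gcd(11,38) + gcd(3,22) = 1+1+1+1 = 4.
By Pick's theorem I = A − B/2 + 1 = 459 − 4/2 + 1 = 458.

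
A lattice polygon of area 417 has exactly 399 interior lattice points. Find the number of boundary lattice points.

38

Pick's theorem gives A = I + B/2 − 1, so B = 2(A − I + 1) = 2(417 − 399 + 1) = 38.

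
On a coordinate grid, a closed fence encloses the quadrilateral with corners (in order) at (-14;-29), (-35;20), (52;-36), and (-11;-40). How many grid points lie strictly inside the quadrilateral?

By the shoelace formula, twice the signed area is |[(-14)·20 − (-35)·(-29)] + [(-35)·(-36) − 52·20] + [52·(-40) − (-11)·(-36)] + [(-11)·(-29) − (-14)·(-40)]| = 3792, so the area is 1896.
Summing gcd(|Δx|,|Δy|) over the edges gives the boundary count: gcd(21,49) + gcd(87,56) + gcd(63,4) + gcd(3,11) = 7+1+1+1 = 10.
By Pick's theorem A = I + B/2 − 1, so I = 1896 − 10/2 + 1 = 1892.

1892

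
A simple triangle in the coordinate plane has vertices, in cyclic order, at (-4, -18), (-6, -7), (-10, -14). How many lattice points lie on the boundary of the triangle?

The number of boundary lattice points is Σ gcd(|Δx|,|Δy|) = gcd(2,11) + gcd(4,7) + gcd(6,4) = 1+1+2 = 4.

4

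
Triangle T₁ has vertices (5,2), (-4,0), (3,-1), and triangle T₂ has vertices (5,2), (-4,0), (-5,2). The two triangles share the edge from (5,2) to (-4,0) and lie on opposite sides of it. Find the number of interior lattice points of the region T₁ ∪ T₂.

16

The union is the simple quadrilateral with vertices (5,2), (3,-1), (-4,0), (-5,2) in order.
Using the shoelace formula, 2A = |(5·(-1) − 3·2) + (3·0 − (-4)·(-1)) + ((-4)·2 − (-5)·0) + ((-5)·2 − 5·2)| = 43, so the area is 21.5.
The number of boundary lattice points is Σ gcd(|Δx|,|Δy|) = gcd(2,3) + gcd(7,1) + gcd(1,2) + gcd(10,0) = 1+1+1+10 = 13.
By Pick's theorem I = A − B/2 + 1 = 21.5 − 13/2 + 1 = 16.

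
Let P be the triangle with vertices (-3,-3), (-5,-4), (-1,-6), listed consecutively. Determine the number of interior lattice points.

The shoelace formula gives twice the area as |((-3)·(-4) − (-5)·(-3)) + ((-5)·(-6) − (-1)·(-4)) + ((-1)·(-3) − (-3)·(-6))| = 8, so the area is 4.
Summing gcd(|Δx|,|Δy|) over the edges gives the boundary count: gcd(2,1) + gcd(4,2) + gcd(2,3) = 1+2+1 = 4.
Pick's theorem gives I = A − B/2 + 1 = 4 − 4/2 + 1 = 3.

3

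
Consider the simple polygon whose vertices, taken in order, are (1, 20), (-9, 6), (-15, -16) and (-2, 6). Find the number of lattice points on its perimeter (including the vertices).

6

Summing gcd(|Δx|,|Δy|) over the edges gives the boundary count: gcd(10,14) + gcd(6,22) + gcd(13,22) + gcd(3,14) = 2+2+1+1 = 6.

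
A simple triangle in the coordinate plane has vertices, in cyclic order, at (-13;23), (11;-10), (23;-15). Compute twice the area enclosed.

Using the shoelace formula, 2A = |[(-13)·(-10) − 11·23] + [11·(-15) − 23·(-10)] + [23·23 − (-13)·(-15)]| = 276, so the area is 138.

276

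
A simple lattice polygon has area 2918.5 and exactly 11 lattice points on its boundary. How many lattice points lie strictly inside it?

2914

From Pick's theorem, I = A − B/2 + 1 = 2918.5 − 11/2 + 1 = 2914.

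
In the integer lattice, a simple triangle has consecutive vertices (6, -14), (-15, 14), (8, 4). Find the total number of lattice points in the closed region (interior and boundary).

223

The shoelace formula gives twice the area as |(6·14 − (-15)·(-14)) + ((-15)·4 − 8·14) + (8·(-14) − 6·4)| = 434, so the area is 217.
Summing gcd(|Δx|,|Δy|) over the edges gives the boundary count: gcd(21,28) + gcd(23,10) + gcd(2,18) = 7+1+2 = 10.
Pick's theorem gives I = A − B/2 + 1 = 217 − 10/2 + 1 = 213, so the closed region contains I + B = 213 + 10 = 223 lattice points.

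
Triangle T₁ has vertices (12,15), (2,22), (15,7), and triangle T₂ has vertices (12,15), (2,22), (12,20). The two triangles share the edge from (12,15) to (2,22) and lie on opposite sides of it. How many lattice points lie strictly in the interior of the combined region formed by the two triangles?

51

The union is the simple quadrilateral with vertices (12,15), (15,7), (2,22), (12,20) in order.
The shoelace formula gives twice the area as |(12·7 − 15·15) + (15·22 − 2·7) + (2·20 − 12·22) + (12·15 − 12·20)| = 109, so the area is 109/2.
Summing gcd(|Δx|,|Δy|) over the edges gives the boundary count: gcd(3,8) + gcd(13,15) + gcd(10,2) + gcd(0,5) = 1+1+2+5 = 9.
By Pick's theorem I = A − B/2 + 1 = 109/2 − 9/2 + 1 = 51.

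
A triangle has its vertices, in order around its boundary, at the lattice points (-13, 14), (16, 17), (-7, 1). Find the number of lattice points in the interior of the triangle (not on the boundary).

197

By the shoelace formula, twice the signed area is |[(-13)·17 − 16·14] + [16·1 − (-7)·17] + [(-7)·14 − (-13)·1]| = 395, so the area is 197.5.
Along each edge there are gcd(|Δx|,|Δy|)+1 lattice points, so counting each shared vertex once the boundary has gcd(29,3) + gcd(23,16) + gcd(6,13) = 1+1+1 = 3.
By Pick's theorem A = I + B/2 − 1, so I = 197.5 − 3/2 + 1 = 197.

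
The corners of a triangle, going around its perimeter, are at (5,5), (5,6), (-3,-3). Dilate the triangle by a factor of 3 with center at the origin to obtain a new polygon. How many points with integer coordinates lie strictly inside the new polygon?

Using the shoelace formula, 2A = |[5·6 − 5·5] + [5·(-3) − (-3)·6] + [(-3)·5 − 5·(-3)]| = 8, so the area is 4.
Along each edge there are gcd(|Δx|,|Δy|)+1 lattice points, so counting each shared vertex once the boundary has gcd(0,1) + gcd(8,9) + gcd(8,8) = 1+1+8 = 10.
Scaling by 3 multiplies the area by 3² = 9 (so the new area is 36) and multiplies the boundary lattice-point count by 3, giving 30.
By Pick's theorem, the interior count of the dilated polygon is 36 − 30/2 + 1 = 22.

22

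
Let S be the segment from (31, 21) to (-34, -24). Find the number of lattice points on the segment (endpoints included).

6

The number of lattice points on a segment between lattice points is gcd(|Δx|,|Δy|) + 1 = gcd(65,45) + 1 = 5 + 1 = 6.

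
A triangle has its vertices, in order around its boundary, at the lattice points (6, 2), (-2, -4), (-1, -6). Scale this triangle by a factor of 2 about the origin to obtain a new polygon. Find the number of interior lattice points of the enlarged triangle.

By the shoelace formula, twice the signed area is |(6·(-4) − (-2)·2) + ((-2)·(-6) − (-1)·(-4)) + ((-1)·2 − 6·(-6))| = 22, so the area is 11.
The number of boundary lattice points is Σ gcd(|Δx|,|Δy|) = gcd(8,6) + gcd(1,2) + gcd(7,8) = 2+1+1 = 4.
Scaling by 2 multiplies the area by 2² = 4 (so the new area is 44) and multiplies the boundary lattice-point count by 2, giving 8.
By Pick's theorem, the interior count of the dilated polygon is 44 − 8/2 + 1 = 41.

41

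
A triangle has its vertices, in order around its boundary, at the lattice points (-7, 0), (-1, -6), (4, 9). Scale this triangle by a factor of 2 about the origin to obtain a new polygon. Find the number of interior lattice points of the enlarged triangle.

229

The shoelace formula gives twice the area as |[(-7)·(-6) − (-1)·0] + [(-1)·9 − 4·(-6)] + [4·0 − (-7)·9]| = 120, so the area is 60.
The number of boundary lattice points is Σ gcd(|Δx|,|Δy|) = gcd(6,6) + gcd(5,15) + gcd(11,9) = 6+5+1 = 12.
Scaling by 2 multiplies the area by 2² = 4 (so the new area is 240) and multiplies the boundary lattice-point count by 2, giving 24.
By Pick's theorem, the interior count of the dilated polygon is 240 − 24/2 + 1 = 229.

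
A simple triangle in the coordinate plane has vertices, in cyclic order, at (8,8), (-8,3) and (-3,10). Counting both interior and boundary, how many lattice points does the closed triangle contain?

By the shoelace formula, twice the signed area is |(8·3 − (-8)·8) + ((-8)·10 − (-3)·3) + ((-3)·8 − 8·10)| = 87, so the area is 43.5.
The number of boundary lattice points is Σ gcd(|Δx|,|Δy|) = gcd(16,5) + gcd(5,7) + gcd(11,2) = 1+1+1 = 3.
Pick's theorem gives I = A − B/2 + 1 = 43.5 − 3/2 + 1 = 43, so the closed region contains I + B = 43 + 3 = 46 lattice points.

46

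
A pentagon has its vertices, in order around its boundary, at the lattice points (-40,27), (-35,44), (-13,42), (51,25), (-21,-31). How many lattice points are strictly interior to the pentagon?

3516

By the shoelace formula, twice the signed area is |[(-40)·44 − (-35)·27] + [(-35)·42 − (-13)·44] + [(-13)·25 − 51·42] + [51·(-31) − (-21)·25] + [(-21)·27 − (-40)·(-31)]| = 7043, so the area is 3521.5.
The number of boundary lattice points is Σ gcd(|Δx|,|Δy|) = gcd(5,17) + gcd(22,2) + gcd(64,17) + gcd(72,56) + gcd(19,58) = 1+2+1+8+1 = 13.
By Pick's theorem A = I + B/2 − 1, so I = 3521.5 − 13/2 + 1 = 3516.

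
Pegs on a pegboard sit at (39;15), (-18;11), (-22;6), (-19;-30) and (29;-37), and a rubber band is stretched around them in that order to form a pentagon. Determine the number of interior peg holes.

2526

The shoelace formula gives twice the area as |[39·11 − (-18)·15] + [(-18)·6 − (-22)·11] + [(-22)·(-30) − (-19)·6] + [(-19)·(-37) − 29·(-30)] + [29·15 − 39·(-37)]| = 5058, so the area is 2529.
The number of boundary lattice points is Σ gcd(|Δx|,|Δy|) = gcd(57,4) + gcd(4,5) + gcd(3,36) + gcd(48,7) + gcd(10,52) = 1+1+3+1+2 = 8.
Pick's theorem gives I = A − B/2 + 1 = 2529 − 8/2 + 1 = 2526.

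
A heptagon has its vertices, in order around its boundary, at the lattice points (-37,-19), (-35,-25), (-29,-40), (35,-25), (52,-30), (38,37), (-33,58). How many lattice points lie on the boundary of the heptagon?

Along each edge there are gcd(|Δx|,|Δy|)+1 lattice points, so counting each shared vertex once the boundary has gcd(2,6) + gcd(6,15) + gcd(64,15) + gcd(17,5) + gcd(14,67) + gcd(71,21) + gcd(4,77) = 2+3+1+1+1+1+1 = 10.

10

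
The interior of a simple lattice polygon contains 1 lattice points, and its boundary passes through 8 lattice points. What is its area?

Pick's theorem states A = I + B/2 − 1, so A = 1 + 8/2 − 1 = 4.

4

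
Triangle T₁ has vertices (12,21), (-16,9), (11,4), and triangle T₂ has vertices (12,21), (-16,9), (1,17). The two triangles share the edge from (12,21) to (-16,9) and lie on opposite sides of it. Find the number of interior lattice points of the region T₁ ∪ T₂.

The union is the simple quadrilateral with vertices (12,21), (11,4), (-16,9), (1,17) in order.
By the shoelace formula, twice the signed area is |(12·4 − 11·21) + (11·9 − (-16)·4) + ((-16)·17 − 1·9) + (1·21 − 12·17)| = 484, so the area is 242.
Along each edge there are gcd(|Δx|,|Δy|)+1 lattice points, so counting each shared vertex once the boundary has gcd(1,17) + gcd(27,5) + gcd(17,8) + gcd(11,4) = 1+1+1+1 = 4.
By Pick's theorem I = A − B/2 + 1 = 242 − 4/2 + 1 = 241.

241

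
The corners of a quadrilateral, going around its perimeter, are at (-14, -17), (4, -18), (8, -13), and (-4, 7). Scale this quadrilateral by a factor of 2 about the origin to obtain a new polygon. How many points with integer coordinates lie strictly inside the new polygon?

1157

The shoelace formula gives twice the area as |((-14)·(-18) − 4·(-17)) + (4·(-13) − 8·(-18)) + (8·7 − (-4)·(-13)) + ((-4)·(-17) − (-14)·7)| = 582, so the area is 291.
The number of boundary lattice points is Σ gcd(|Δx|,|Δy|) = gcd(18,1) + gcd(4,5) + gcd(12,20) + gcd(10,24) = 1+1+4+2 = 8.
Scaling by 2 multiplies the area by 2² = 4 (so the new area is 1164) and multiplies the boundary lattice-point count by 2, giving 16.
By Pick's theorem, the interior count of the dilated polygon is 1164 − 16/2 + 1 = 1157.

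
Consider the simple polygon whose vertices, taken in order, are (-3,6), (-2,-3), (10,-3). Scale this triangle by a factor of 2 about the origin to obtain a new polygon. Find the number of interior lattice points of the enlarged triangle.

Using the shoelace formula, 2A = |[(-3)·(-3) − (-2)·6] + [(-2)·(-3) − 10·(-3)] + [10·6 − (-3)·(-3)]| = 108, so the area is 54.
Summing gcd(|Δx|,|Δy|) over the edges gives the boundary count: gcd(1,9) + gcd(12,0) + gcd(13,9) = 1+12+1 = 14.
Scaling by 2 multiplies the area by 2² = 4 (so the new area is 216) and multiplies the boundary lattice-point count by 2, giving 28.
By Pick's theorem, the interior count of the dilated polygon is 216 − 28/2 + 1 = 203.

203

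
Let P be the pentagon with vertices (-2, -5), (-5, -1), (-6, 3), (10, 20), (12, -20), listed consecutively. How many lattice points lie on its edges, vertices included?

The number of boundary lattice points is Σ gcd(|Δx|,|Δy|) = gcd(3,4) + gcd(1,4) + gcd(16,17) + gcd(2,40) + gcd(14,15) = 1+1+1+2+1 = 6.

6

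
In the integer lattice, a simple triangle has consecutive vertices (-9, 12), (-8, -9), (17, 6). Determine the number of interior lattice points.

267

The shoelace formula gives twice the area as |((-9)·(-9) − (-8)·12) + ((-8)·6 − 17·(-9)) + (17·12 − (-9)·6)| = 540, so the area is 270.
Summing gcd(|Δx|,|Δy|) over the edges gives the boundary count: gcd(1,21) + gcd(25,15) + gcd(26,6) = 1+5+2 = 8.
Pick's theorem gives I = A − B/2 + 1 = 270 − 8/2 + 1 = 267.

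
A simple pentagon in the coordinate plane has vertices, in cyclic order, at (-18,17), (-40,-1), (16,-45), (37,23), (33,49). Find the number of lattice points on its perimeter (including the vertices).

10

Summing gcd(|Δx|,|Δy|) over the edges gives the boundary count: gcd(22,18) + gcd(56,44) + gcd(21,68) + gcd(4,26) + gcd(51,32) = 2+4+1+2+1 = 10.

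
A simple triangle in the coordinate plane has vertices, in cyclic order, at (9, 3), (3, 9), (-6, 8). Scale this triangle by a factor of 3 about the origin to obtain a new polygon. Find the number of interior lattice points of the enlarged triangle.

253

By the shoelace formula, twice the signed area is |(9·9 − 3·3) + (3·8 − (-6)·9) + ((-6)·3 − 9·8)| = 60, so the area is 30.
Along each edge there are gcd(|Δx|,|Δy|)+1 lattice points, so counting each shared vertex once the boundary has gcd(6,6) + gcd(9,1) + gcd(15,5) = 6+1+5 = 12.
Scaling by 3 multiplies the area by 3² = 9 (so the new area is 270) and multiplies the boundary lattice-point count by 3, giving 36.
By Pick's theorem, the interior count of the dilated polygon is 270 − 36/2 + 1 = 253.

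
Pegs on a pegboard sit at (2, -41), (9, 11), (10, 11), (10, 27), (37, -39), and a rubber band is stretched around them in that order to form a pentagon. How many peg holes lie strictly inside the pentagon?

By the shoelace formula, twice the signed area is |(2·11 − 9·(-41)) + (9·11 − 10·11) + (10·27 − 10·11) + (10·(-39) − 37·27) + (37·(-41) − 2·(-39))| = 2288, so the area is 1144.
Summing gcd(|Δx|,|Δy|) over the edges gives the boundary count: gcd(7,52) + gcd(1,0) + gcd(0,16) + gcd(27,66) + gcd(35,2) = 1+1+16+3+1 = 22.
By Pick's theorem A = I + B/2 − 1, so I = 1144 − 22/2 + 1 = 1134.

1134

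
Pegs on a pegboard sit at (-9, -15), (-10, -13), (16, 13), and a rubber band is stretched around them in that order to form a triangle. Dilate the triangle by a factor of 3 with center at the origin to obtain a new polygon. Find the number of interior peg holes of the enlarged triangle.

310

The shoelace formula gives twice the area as |((-9)·(-13) − (-10)·(-15)) + ((-10)·13 − 16·(-13)) + (16·(-15) − (-9)·13)| = 78, so the area is 39.
The number of boundary lattice points is Σ gcd(|Δx|,|Δy|) = gcd(1,2) + gcd(26,26) + gcd(25,28) = 1+26+1 = 28.
Scaling by 3 multiplies the area by 3² = 9 (so the new area is 351) and multiplies the boundary lattice-point count by 3, giving 84.
By Pick's theorem, the interior count of the dilated polygon is 351 − 84/2 + 1 = 310.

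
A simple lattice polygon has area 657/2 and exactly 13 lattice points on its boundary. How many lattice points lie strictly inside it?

323

From Pick's theorem, I = A − B/2 + 1 = 657/2 − 13/2 + 1 = 323.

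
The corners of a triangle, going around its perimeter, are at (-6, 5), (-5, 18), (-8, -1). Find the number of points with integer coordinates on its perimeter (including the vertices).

4

The number of boundary lattice points is Σ gcd(|Δx|,|Δy|) = gcd(1,13) + gcd(3,19) + gcd(2,6) = 1+1+2 = 4.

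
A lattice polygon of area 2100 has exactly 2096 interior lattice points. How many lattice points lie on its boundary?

Pick's theorem gives A = I + B/2 − 1, so B = 2(A − I + 1) = 2(2100 − 2096 + 1) = 10.

10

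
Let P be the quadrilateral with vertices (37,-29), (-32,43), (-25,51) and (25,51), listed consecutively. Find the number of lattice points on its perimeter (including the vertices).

58

The number of boundary lattice points is Σ gcd(|Δx|,|Δy|) = gcd(69,72) + gcd(7,8) + gcd(50,0) + gcd(12,80) = 3+1+50+4 = 58.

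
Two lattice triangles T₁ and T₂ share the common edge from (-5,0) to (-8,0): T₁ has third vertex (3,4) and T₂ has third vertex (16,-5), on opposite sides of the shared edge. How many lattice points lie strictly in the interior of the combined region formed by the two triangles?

The union is the simple quadrilateral with vertices (-5,0), (3,4), (-8,0), (16,-5) in order.
The shoelace formula gives twice the area as |((-5)·4 − 3·0) + (3·0 − (-8)·4) + ((-8)·(-5) − 16·0) + (16·0 − (-5)·(-5))| = 27, so the area is 13.5.
Along each edge there are gcd(|Δx|,|Δy|)+1 lattice points, so counting each shared vertex once the boundary has gcd(8,4) + gcd(11,4) + gcd(24,5) + gcd(21,5) = 4+1+1+1 = 7.
By Pick's theorem I = A − B/2 + 1 = 13.5 − 7/2 + 1 = 11.

11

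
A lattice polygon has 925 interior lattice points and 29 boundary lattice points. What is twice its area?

1877

Pick's theorem states A = I + B/2 − 1, so A = 925 + 29/2 − 1 = 1877/2.
Hence 2A = 1877.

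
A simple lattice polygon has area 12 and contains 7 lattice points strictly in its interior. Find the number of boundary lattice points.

12

Pick's theorem gives A = I + B/2 − 1, so B = 2(A − I + 1) = 2(12 − 7 + 1) = 12.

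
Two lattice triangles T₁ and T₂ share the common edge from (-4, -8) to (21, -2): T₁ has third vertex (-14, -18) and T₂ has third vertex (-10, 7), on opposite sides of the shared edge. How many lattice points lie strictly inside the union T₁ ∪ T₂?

294

The union is the simple quadrilateral with vertices (-4, -8), (-14, -18), (21, -2), (-10, 7) in order.
Using the shoelace formula, 2A = |((-4)·(-18) − (-14)·(-8)) + ((-14)·(-2) − 21·(-18)) + (21·7 − (-10)·(-2)) + ((-10)·(-8) − (-4)·7)| = 601, so the area is 300.5.
Along each edge there are gcd(|Δx|,|Δy|)+1 lattice points, so counting each shared vertex once the boundary has gcd(10,10) + gcd(35,16) + gcd(31,9) + gcd(6,15) = 10+1+1+3 = 15.
By Pick's theorem I = A − B/2 + 1 = 300.5 − 15/2 + 1 = 294.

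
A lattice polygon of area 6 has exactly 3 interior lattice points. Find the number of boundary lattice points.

8

Pick's theorem gives A = I + B/2 − 1, so B = 2(A − I + 1) = 2(6 − 3 + 1) = 8.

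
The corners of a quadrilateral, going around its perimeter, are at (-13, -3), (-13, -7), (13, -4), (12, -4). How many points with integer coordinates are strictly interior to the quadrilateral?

By the shoelace formula, twice the signed area is |((-13)·(-7) − (-13)·(-3)) + ((-13)·(-4) − 13·(-7)) + (13·(-4) − 12·(-4)) + (12·(-3) − (-13)·(-4))| = 103, so the area is 103/2.
Along each edge there are gcd(|Δx|,|Δy|)+1 lattice points, so counting each shared vertex once the boundary has gcd(0,4) + gcd(26,3) + gcd(1,0) + gcd(25,1) = 4+1+1+1 = 7.
By Pick's theorem A = I + B/2 − 1, so I = 103/2 − 7/2 + 1 = 49.

49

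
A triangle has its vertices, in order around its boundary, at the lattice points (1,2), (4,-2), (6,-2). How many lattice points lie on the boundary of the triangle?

4

Summing gcd(|Δx|,|Δy|) over the edges gives the boundary count: gcd(3,4) + gcd(2,0) + gcd(5,4) = 1+2+1 = 4.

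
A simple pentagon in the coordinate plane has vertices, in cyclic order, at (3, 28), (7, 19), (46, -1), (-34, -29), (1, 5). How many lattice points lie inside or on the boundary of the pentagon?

By the shoelace formula, twice the signed area is |(3·19 − 7·28) + (7·(-1) − 46·19) + (46·(-29) − (-34)·(-1)) + ((-34)·5 − 1·(-29)) + (1·28 − 3·5)| = 2516, so the area is 1258.
Summing gcd(|Δx|,|Δy|) over the edges gives the boundary count: gcd(4,9) + gcd(39,20) + gcd(80,28) + gcd(35,34) + gcd(2,23) = 1+1+4+1+1 = 8.
Pick's theorem gives I = A − B/2 + 1 = 1258 − 8/2 + 1 = 1255, so the closed region contains I + B = 1255 + 8 = 1263 lattice points.

1263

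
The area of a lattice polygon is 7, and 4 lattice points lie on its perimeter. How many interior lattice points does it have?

6

Pick's theorem A = I + B/2 − 1 rearranges to I = A − B/2 + 1 = 7 − 4/2 + 1 = 6.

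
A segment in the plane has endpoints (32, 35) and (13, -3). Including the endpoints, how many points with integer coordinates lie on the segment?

20

The number of lattice points on a segment between lattice points is gcd(|Δx|,|Δy|) + 1 = gcd(19,38) + 1 = 19 + 1 = 20.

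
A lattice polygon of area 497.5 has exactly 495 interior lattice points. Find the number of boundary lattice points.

7

Pick's theorem gives A = I + B/2 − 1, so B = 2(A − I + 1) = 2(497.5 − 495 + 1) = 7.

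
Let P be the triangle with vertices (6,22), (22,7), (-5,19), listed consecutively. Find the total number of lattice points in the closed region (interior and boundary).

By the shoelace formula, twice the signed area is |[6·7 − 22·22] + [22·19 − (-5)·7] + [(-5)·22 − 6·19]| = 213, so the area is 106.5.
Along each edge there are gcd(|Δx|,|Δy|)+1 lattice points, so counting each shared vertex once the boundary has gcd(16,15) + gcd(27,12) + gcd(11,3) = 1+3+1 = 5.
Pick's theorem gives I = A − B/2 + 1 = 106.5 − 5/2 + 1 = 105, so the closed region contains I + B = 105 + 5 = 110 lattice points.

110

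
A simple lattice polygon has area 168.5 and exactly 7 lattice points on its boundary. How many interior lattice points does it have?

166

Pick's theorem A = I + B/2 − 1 rearranges to I = A − B/2 + 1 = 168.5 − 7/2 + 1 = 166.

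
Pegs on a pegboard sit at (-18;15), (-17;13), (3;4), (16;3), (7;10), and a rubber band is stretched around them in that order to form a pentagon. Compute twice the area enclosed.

Using the shoelace formula, 2A = |[(-18)·13 − (-17)·15] + [(-17)·4 − 3·13] + [3·3 − 16·4] + [16·10 − 7·3] + [7·15 − (-18)·10]| = 283, so the area is 141.5.

283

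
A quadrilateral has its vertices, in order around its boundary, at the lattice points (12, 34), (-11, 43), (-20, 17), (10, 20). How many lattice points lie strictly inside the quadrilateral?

The shoelace formula gives twice the area as |(12·43 − (-11)·34) + ((-11)·17 − (-20)·43) + ((-20)·20 − 10·17) + (10·34 − 12·20)| = 1093, so the area is 1093/2.
Along each edge there are gcd(|Δx|,|Δy|)+1 lattice points, so counting each shared vertex once the boundary has gcd(23,9) + gcd(9,26) + gcd(30,3) + gcd(2,14) = 1+1+3+2 = 7.
By Pick's theorem A = I + B/2 − 1, so I = 1093/2 − 7/2 + 1 = 544.

544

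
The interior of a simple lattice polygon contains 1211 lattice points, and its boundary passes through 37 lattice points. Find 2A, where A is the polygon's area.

2457

Pick's theorem states A = I + B/2 − 1, so A = 1211 + 37/2 − 1 = 2457/2.
Hence 2A = 2457.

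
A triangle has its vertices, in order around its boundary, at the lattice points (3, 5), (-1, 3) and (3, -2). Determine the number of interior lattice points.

The shoelace formula gives twice the area as |[3·3 − (-1)·5] + [(-1)·(-2) − 3·3] + [3·5 − 3·(-2)]| = 28, so the area is 14.
Along each edge there are gcd(|Δx|,|Δy|)+1 lattice points, so counting each shared vertex once the boundary has gcd(4,2) + gcd(4,5) + gcd(0,7) = 2+1+7 = 10.
By Pick's theorem A = I + B/2 − 1, so I = 14 − 10/2 + 1 = 10.

10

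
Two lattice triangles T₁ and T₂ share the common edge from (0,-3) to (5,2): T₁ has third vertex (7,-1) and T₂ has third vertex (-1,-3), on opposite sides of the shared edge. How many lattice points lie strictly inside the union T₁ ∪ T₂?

14

The union is the simple quadrilateral with vertices (0,-3), (7,-1), (5,2), (-1,-3) in order.
The shoelace formula gives twice the area as |[0·(-1) − 7·(-3)] + [7·2 − 5·(-1)] + [5·(-3) − (-1)·2] + [(-1)·(-3) − 0·(-3)]| = 30, so the area is 15.
The number of boundary lattice points is Σ gcd(|Δx|,|Δy|) = gcd(7,2) + gcd(2,3) + gcd(6,5) + gcd(1,0) = 1+1+1+1 = 4.
By Pick's theorem I = A − B/2 + 1 = 15 − 4/2 + 1 = 14.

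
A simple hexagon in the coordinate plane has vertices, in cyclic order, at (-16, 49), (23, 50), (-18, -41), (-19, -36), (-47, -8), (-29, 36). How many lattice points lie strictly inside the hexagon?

The shoelace formula gives twice the area as |((-16)·50 − 23·49) + (23·(-41) − (-18)·50) + ((-18)·(-36) − (-19)·(-41)) + ((-19)·(-8) − (-47)·(-36)) + ((-47)·36 − (-29)·(-8)) + ((-29)·49 − (-16)·36)| = 6410, so the area is 3205.
Along each edge there are gcd(|Δx|,|Δy|)+1 lattice points, so counting each shared vertex once the boundary has gcd(39,1) + gcd(41,91) + gcd(1,5) + gcd(28,28) + gcd(18,44) + gcd(13,13) = 1+1+1+28+2+13 = 46.
By Pick's theorem A = I + B/2 − 1, so I = 3205 − 46/2 + 1 = 3183.

3183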